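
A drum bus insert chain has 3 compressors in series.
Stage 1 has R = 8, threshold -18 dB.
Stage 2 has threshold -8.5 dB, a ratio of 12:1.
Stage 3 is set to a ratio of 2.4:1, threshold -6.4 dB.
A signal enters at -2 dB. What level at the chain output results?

Stage 1: 16 dB above -18 dB, reduced 8:1 to 2 dB above → -16 dB.
Stage 2: below threshold (-16 ≤ -8.5); passes unchanged; output -16 dB.
Stage 3: -16 dB is at or below the -6.4 dB threshold — no compression; output -16 dB.

-16 dB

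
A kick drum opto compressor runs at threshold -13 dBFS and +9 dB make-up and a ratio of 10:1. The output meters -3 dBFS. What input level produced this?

-3 dBFS

Before make-up, the level was -3 − 9 = -12 dBFS.
The compressed level sits -12 − (-13) = 1 dB over threshold.
Input overshoot = R × output overshoot = 10 dB → input = -13 + 10 = -3 dBFS.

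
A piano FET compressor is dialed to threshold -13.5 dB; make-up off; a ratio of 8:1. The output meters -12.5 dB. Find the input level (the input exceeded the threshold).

-5.5 dB

Post-compression overshoot = -12.5 − (-13.5) = 1 dB.
Before 8:1 compression the overshoot was 1 × 8 = 8 dB, so input = -13.5 + 8 = -5.5 dB.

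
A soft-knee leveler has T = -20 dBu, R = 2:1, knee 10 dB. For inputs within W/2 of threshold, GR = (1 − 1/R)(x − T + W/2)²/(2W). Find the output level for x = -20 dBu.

x − T + W/2 = -20 − (-20) + 5 = 5.
GR = (1 − 1/2) × 5² / 20 = 0.5 × 25 / 20 = 0.625 dB.
Output = -20 − 0.625 = -20.625 dBu.

-20.625 dBu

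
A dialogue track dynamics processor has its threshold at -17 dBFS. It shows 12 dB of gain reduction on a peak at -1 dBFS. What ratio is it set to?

4:1

Input overshoot = -1 − (-17) = 16 dB.
Output overshoot = 16 − 12 = 4 dB.
Ratio = input overshoot / output overshoot = 16 / 4 = 4.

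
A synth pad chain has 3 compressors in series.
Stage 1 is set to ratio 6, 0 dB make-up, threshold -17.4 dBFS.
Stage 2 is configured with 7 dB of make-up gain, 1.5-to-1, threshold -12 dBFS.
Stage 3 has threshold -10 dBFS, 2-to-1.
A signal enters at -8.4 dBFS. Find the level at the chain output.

Stage 1: overshoot 9 dB → 9/6 = 1.5 dB → -15.9 dBFS.
Stage 2: -15.9 dBFS is at or below the -12 dBFS threshold — no compression; make-up brings it to -8.9 dBFS.
Stage 3: 1.1 dB above -10 dBFS, reduced 2:1 to 0.55 dB above → -9.45 dBFS.

-9.45 dBFS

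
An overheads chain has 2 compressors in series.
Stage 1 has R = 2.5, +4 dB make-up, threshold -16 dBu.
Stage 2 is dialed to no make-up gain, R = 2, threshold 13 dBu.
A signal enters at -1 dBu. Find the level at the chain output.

-6 dBu

Stage 1: overshoot 15 dB → 15/2.5 = 6 dB → -10 dBu; +4 dB make-up → -6 dBu.
Stage 2: below threshold (-6 ≤ 13); passes unchanged; output -6 dBu.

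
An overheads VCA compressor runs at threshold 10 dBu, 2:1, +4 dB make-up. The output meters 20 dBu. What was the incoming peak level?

Remove make-up: 20 − 4 = 16 dBu.
Post-compression overshoot = 16 − 10 = 6 dB.
Input overshoot = R × output overshoot = 12 dB → input = 10 + 12 = 22 dBu.

22 dBu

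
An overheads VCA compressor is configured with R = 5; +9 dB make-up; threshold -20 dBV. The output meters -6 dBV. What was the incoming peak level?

Remove make-up: -6 − 9 = -15 dBV.
Post-compression overshoot = -15 − (-20) = 5 dB.
Before 5:1 compression the overshoot was 5 × 5 = 25 dB, so input = -20 + 25 = 5 dBV.

5 dBV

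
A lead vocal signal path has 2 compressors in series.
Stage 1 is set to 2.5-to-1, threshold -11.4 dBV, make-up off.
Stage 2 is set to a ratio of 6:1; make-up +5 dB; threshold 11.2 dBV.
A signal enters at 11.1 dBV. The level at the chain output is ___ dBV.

2.6 dBV

Stage 1: overshoot 22.5 dB → 22.5/2.5 = 9 dB → -2.4 dBV.
Stage 2: -2.4 dBV ≤ 11.2 dBV, so stage 2 doesn't engage; make-up brings it to 2.6 dBV.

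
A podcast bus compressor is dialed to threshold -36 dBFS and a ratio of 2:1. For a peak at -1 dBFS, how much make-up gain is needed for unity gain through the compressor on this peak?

Without make-up, output = threshold + overshoot/2 = -36 + 17.5 = -18.5 dBFS.
Gap to target: 17.5 dB.

17.5 dB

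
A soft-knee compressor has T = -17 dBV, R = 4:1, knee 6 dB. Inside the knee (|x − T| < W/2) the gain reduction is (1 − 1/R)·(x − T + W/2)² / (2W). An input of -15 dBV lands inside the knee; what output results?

x − T + W/2 = -15 − (-17) + 3 = 5.
GR = (1 − 1/4) × 5² / 12 = 0.75 × 25 / 12 = 1.5625 dB.
Output = -15 − 1.5625 = -16.5625 dBV.

-16.5625 dBV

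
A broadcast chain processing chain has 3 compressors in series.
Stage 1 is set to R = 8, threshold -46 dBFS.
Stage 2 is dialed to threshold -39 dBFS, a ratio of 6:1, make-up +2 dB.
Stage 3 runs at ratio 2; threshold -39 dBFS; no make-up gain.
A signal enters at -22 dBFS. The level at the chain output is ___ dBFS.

Stage 1: 24 dB above -46 dBFS, reduced 8:1 to 3 dB above → -43 dBFS.
Stage 2: -43 dBFS is at or below the -39 dBFS threshold — no compression; make-up brings it to -41 dBFS.
Stage 3: -41 dBFS is at or below the -39 dBFS threshold — no compression; output -41 dBFS.

-41 dBFS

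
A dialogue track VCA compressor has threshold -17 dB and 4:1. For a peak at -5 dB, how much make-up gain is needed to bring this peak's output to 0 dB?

14 dB

Overshoot 12 dB → 12/4 = 3 dB after compression, so the compressed level is -17 + 3 = -14 dB.
Make-up = target − compressed = 0 − (-14) = 14 dB.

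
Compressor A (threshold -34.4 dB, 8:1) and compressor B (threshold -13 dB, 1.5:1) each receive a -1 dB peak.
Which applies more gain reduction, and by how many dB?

A, by 25.225 dB

A: overshoot 33.4 dB → output overshoot 4.175 dB → GR 29.225 dB.
B: overshoot 12 dB → output overshoot 8 dB → GR 4 dB.
Difference: 25.225 dB in favour of A.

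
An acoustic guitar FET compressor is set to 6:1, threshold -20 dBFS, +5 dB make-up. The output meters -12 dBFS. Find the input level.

-2 dBFS

Before make-up, the level was -12 − 5 = -17 dBFS.
That's 3 dB above the -20 dBFS threshold.
Undo the ratio: input overshoot = 3 × 6 = 18 dB, giving input = -2 dBFS.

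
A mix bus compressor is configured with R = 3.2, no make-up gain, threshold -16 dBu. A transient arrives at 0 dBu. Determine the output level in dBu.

0 dBu sits 16 dB over threshold.
At 3.2:1 the overshoot is divided by 3.2, leaving 5 dB above threshold.
That puts the output at -11 dBu.

-11 dBu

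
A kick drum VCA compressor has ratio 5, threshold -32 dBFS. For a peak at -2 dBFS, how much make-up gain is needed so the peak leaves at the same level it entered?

Without make-up, output = threshold + overshoot/5 = -32 + 6 = -26 dBFS.
Gap to target: 24 dB.

24 dB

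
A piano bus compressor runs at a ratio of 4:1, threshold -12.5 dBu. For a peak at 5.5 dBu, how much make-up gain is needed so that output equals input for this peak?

Without make-up, output = threshold + overshoot/4 = -12.5 + 4.5 = -8 dBu.
Gap to target: 13.5 dB.

13.5 dB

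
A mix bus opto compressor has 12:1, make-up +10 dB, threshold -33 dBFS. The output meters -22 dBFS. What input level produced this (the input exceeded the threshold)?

-21 dBFS

Remove make-up: -22 − 10 = -32 dBFS.
Post-compression overshoot = -32 − (-33) = 1 dB.
Input overshoot = R × output overshoot = 12 dB → input = -33 + 12 = -21 dBFS.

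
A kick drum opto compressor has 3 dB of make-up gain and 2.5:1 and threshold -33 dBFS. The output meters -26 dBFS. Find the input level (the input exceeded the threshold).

-23 dBFS

Before make-up, the level was -26 − 3 = -29 dBFS.
The compressed level sits -29 − (-33) = 4 dB over threshold.
Input overshoot = R × output overshoot = 10 dB → input = -33 + 10 = -23 dBFS.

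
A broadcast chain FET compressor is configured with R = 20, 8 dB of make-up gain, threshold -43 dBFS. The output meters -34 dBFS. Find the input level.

-23 dBFS

Stripping the +8 dB make-up gives -42 dBFS at the gain stage.
The compressed level sits -42 − (-43) = 1 dB over threshold.
Undo the ratio: input overshoot = 1 × 20 = 20 dB, giving input = -23 dBFS.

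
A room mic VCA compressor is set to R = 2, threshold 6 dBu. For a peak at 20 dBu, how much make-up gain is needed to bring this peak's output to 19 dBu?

6 dB

Without make-up, output = threshold + overshoot/2 = 6 + 7 = 13 dBu.
Gap to target: 6 dB.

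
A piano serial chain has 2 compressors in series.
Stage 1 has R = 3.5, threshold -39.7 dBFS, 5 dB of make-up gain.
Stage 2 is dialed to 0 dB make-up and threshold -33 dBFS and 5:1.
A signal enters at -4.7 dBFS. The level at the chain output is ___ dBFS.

Stage 1: overshoot 35 dB → 35/3.5 = 10 dB → -29.7 dBFS; +5 dB make-up → -24.7 dBFS.
Stage 2: -24.7 dBFS is 8.3 dB over -33 dBFS; at 5:1 that becomes 1.66 dB over, giving -31.34 dBFS.

-31.34 dBFS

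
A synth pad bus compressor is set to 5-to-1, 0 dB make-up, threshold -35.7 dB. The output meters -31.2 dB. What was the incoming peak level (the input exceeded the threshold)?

That's 4.5 dB above the -35.7 dB threshold.
Input overshoot = R × output overshoot = 22.5 dB → input = -35.7 + 22.5 = -13.2 dB.

-13.2 dB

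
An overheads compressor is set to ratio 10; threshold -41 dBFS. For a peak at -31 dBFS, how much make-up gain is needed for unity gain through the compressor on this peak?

9 dB

Overshoot 10 dB → 10/10 = 1 dB after compression, so the compressed level is -41 + 1 = -40 dBFS.
Make-up = target − compressed = -31 − (-40) = 9 dB.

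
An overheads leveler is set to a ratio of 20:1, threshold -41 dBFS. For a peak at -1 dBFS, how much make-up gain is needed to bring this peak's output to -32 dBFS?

7 dB

Without make-up, output = threshold + overshoot/20 = -41 + 2 = -39 dBFS.
Gap to target: 7 dB.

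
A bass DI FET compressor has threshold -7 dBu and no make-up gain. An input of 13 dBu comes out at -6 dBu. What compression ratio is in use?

Input overshoot = 13 − (-7) = 20 dB; output overshoot = -6 − (-7) = 1 dB.
Ratio = 20 / 1 = 20.

20:1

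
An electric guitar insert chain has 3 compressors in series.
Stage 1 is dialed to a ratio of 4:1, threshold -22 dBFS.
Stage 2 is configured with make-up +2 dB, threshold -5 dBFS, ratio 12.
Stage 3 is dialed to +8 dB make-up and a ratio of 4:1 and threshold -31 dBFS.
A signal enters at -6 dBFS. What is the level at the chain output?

-19.25 dBFS

Stage 1: overshoot 16 dB → 16/4 = 4 dB → -18 dBFS.
Stage 2: -18 dBFS is at or below the -5 dBFS threshold — no compression; make-up brings it to -16 dBFS.
Stage 3: overshoot 15 dB → 15/4 = 3.75 dB → -27.25 dBFS; +8 dB make-up → -19.25 dBFS.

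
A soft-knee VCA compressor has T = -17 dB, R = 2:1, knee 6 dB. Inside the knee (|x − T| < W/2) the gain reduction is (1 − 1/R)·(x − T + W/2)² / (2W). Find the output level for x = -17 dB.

-17.375 dB

x − T + W/2 = -17 − (-17) + 3 = 3.
GR = (1 − 1/2) × 3² / 12 = 0.5 × 9 / 12 = 0.375 dB.
Output = -17 − 0.375 = -17.375 dB.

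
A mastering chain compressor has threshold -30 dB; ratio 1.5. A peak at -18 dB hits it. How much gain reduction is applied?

The signal is 12 dB above threshold.
After 1.5:1 compression the overshoot becomes 12/1.5 = 8 dB.
Gain reduction = 12 − 8 = 4 dB.

4 dB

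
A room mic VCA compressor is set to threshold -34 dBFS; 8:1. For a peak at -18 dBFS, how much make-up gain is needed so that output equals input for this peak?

The peak compresses to -34 + 16/8 = -32 dBFS.
To reach -18 dBFS requires -18 − (-32) = 14 dB of make-up.

14 dB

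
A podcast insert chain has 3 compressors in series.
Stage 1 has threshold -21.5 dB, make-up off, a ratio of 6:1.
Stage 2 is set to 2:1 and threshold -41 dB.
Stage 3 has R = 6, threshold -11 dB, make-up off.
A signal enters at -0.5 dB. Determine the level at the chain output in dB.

-29.5 dB

Stage 1: -0.5 dB is 21 dB over -21.5 dB; at 6:1 that becomes 3.5 dB over, giving -18 dB.
Stage 2: overshoot 23 dB → 23/2 = 11.5 dB → -29.5 dB.
Stage 3: below threshold (-29.5 ≤ -11); passes unchanged; output -29.5 dB.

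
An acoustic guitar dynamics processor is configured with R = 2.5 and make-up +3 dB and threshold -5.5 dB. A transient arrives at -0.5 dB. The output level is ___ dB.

-0.5 dB

-0.5 dB sits 5 dB over threshold.
The 5 dB excess becomes 2 dB after 2.5:1 reduction.
Output = -5.5 + 2 = -3.5 dB; make-up adds 3 dB, giving -0.5 dB.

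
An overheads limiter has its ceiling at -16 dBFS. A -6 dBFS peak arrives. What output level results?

A brickwall limiter is an ∞:1 compressor: any input above the ceiling is clamped to -16 dBFS.

-16 dBFS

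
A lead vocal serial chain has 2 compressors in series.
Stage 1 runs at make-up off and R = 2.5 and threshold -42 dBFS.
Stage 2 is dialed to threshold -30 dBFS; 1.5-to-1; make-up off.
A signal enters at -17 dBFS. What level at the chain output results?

-32 dBFS

Stage 1: -17 dBFS is 25 dB over -42 dBFS; at 2.5:1 that becomes 10 dB over, giving -32 dBFS.
Stage 2: below threshold (-32 ≤ -30); passes unchanged; output -32 dBFS.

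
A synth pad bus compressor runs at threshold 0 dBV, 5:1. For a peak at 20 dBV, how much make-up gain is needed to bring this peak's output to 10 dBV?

Without make-up, output = threshold + overshoot/5 = 0 + 4 = 4 dBV.
Gap to target: 6 dB.

6 dB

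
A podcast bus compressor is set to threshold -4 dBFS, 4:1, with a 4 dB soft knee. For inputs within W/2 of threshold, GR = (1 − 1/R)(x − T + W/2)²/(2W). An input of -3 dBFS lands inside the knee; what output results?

x − T + W/2 = -3 − (-4) + 2 = 3.
GR = (1 − 1/4) × 3² / 8 = 0.75 × 9 / 8 = 0.84375 dB.
Output = -3 − 0.84375 = -3.84375 dBFS.

-3.84375 dBFS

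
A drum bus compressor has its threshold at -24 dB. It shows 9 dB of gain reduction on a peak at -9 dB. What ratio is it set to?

2.5:1

Input overshoot = -9 − (-24) = 15 dB.
Output overshoot = 15 − 9 = 6 dB.
Ratio = input overshoot / output overshoot = 15 / 6 = 2.5.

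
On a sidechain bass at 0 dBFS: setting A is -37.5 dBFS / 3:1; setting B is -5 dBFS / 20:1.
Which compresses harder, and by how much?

A, by 20.25 dB

A: 37.5 dB over, compressed to 12.5 dB over, so 25 dB of GR.
B: 5 dB over, compressed to 0.25 dB over, so 4.75 dB of GR.
A reduces 20.25 dB more.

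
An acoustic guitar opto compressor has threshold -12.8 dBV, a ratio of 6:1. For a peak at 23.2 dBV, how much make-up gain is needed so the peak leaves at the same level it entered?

30 dB

The peak compresses to -12.8 + 36/6 = -6.8 dBV.
To reach 23.2 dBV requires 23.2 − (-6.8) = 30 dB of make-up.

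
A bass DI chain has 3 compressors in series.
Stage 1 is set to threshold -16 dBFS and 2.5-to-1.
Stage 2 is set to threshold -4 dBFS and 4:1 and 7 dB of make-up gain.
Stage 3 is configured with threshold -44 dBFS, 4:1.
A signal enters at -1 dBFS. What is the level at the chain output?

-33.75 dBFS

Stage 1: -1 dBFS is 15 dB over -16 dBFS; at 2.5:1 that becomes 6 dB over, giving -10 dBFS.
Stage 2: -10 dBFS ≤ -4 dBFS, so stage 2 doesn't engage; make-up brings it to -3 dBFS.
Stage 3: -3 dBFS is 41 dB over -44 dBFS; at 4:1 that becomes 10.25 dB over, giving -33.75 dBFS.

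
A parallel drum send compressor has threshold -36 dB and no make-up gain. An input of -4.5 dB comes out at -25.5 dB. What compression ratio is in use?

3:1

Input overshoot = -4.5 − (-36) = 31.5 dB; output overshoot = -25.5 − (-36) = 10.5 dB.
Ratio = 31.5 / 10.5 = 3.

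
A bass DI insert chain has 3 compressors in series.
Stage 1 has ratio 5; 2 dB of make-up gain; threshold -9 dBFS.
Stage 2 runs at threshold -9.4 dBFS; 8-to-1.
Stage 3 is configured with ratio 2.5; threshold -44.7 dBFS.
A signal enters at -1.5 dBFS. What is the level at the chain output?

Stage 1: -1.5 dBFS is 7.5 dB over -9 dBFS; at 5:1 that becomes 1.5 dB over, giving -7.5 dBFS; +2 dB make-up → -5.5 dBFS.
Stage 2: -5.5 dBFS is 3.9 dB over -9.4 dBFS; at 8:1 that becomes 0.4875 dB over, giving -8.9125 dBFS.
Stage 3: overshoot 35.7875 dB → 35.7875/2.5 = 14.315 dB → -30.385 dBFS.

-30.385 dBFS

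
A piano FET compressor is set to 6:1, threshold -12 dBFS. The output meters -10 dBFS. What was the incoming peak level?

0 dBFS

That's 2 dB above the -12 dBFS threshold.
Undo the ratio: input overshoot = 2 × 6 = 12 dB, giving input = 0 dBFS.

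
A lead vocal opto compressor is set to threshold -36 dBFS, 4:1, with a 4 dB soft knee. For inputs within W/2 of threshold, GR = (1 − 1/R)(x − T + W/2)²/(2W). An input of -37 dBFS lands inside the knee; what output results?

-37.09375 dBFS

x − T + W/2 = -37 − (-36) + 2 = 1.
GR = (1 − 1/4) × 1² / 8 = 0.75 × 1 / 8 = 0.09375 dB.
Output = -37 − 0.09375 = -37.09375 dBFS.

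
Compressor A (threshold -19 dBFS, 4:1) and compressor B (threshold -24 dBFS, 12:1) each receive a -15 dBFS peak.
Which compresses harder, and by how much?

B, by 5.25 dB

A: overshoot 4 dB → output overshoot 1 dB → GR 3 dB.
B: overshoot 9 dB → output overshoot 0.75 dB → GR 8.25 dB.
B reduces 5.25 dB more.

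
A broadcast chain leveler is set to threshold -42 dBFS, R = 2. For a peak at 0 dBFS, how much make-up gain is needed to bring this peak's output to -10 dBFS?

Overshoot 42 dB → 42/2 = 21 dB after compression, so the compressed level is -42 + 21 = -21 dBFS.
Make-up = target − compressed = -10 − (-21) = 11 dB.

11 dB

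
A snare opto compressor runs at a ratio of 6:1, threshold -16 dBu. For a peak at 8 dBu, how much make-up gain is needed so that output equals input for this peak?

20 dB

The peak compresses to -16 + 24/6 = -12 dBu.
To reach 8 dBu requires 8 − (-12) = 20 dB of make-up.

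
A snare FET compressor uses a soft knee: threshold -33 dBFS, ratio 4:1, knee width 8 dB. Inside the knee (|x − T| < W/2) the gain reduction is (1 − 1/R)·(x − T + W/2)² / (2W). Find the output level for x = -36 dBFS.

x − T + W/2 = -36 − (-33) + 4 = 1.
GR = (1 − 1/4) × 1² / 16 = 0.75 × 1 / 16 = 0.046875 dB.
Output = -36 − 0.046875 = -36.046875 dBFS.

-36.046875 dBFS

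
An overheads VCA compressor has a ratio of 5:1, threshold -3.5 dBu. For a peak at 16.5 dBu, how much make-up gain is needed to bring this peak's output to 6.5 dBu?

Without make-up, output = threshold + overshoot/5 = -3.5 + 4 = 0.5 dBu.
Gap to target: 6 dB.

6 dB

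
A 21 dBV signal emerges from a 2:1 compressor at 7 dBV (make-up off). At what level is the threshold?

Gain reduction = 21 − 7 = 14 dB; output overshoot = GR / (R − 1) = 14 / 1 = 14 dB.
Threshold = output − output overshoot = 7 − 14 = -7 dBV.

-7 dBV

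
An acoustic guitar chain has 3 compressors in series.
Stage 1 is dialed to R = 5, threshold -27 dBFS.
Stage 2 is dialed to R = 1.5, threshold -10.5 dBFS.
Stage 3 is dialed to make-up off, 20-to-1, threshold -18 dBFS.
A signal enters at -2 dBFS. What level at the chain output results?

-22 dBFS

Stage 1: -2 dBFS is 25 dB over -27 dBFS; at 5:1 that becomes 5 dB over, giving -22 dBFS.
Stage 2: below threshold (-22 ≤ -10.5); passes unchanged; output -22 dBFS.
Stage 3: below threshold (-22 ≤ -18); passes unchanged; output -22 dBFS.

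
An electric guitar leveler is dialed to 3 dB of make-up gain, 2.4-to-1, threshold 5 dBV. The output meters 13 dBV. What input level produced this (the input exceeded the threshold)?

Before make-up, the level was 13 − 3 = 10 dBV.
Post-compression overshoot = 10 − 5 = 5 dB.
Before 2.4:1 compression the overshoot was 5 × 2.4 = 12 dB, so input = 5 + 12 = 17 dBV.

17 dBV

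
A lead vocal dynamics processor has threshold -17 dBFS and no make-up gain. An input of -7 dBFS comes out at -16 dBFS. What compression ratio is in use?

Input overshoot = -7 − (-17) = 10 dB; output overshoot = -16 − (-17) = 1 dB.
Ratio = 10 / 1 = 10.

10:1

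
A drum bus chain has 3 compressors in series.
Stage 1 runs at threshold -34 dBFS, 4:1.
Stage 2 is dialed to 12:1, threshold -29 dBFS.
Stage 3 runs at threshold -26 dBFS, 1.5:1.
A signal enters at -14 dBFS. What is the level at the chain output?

Stage 1: 20 dB above -34 dBFS, reduced 4:1 to 5 dB above → -29 dBFS.
Stage 2: -29 dBFS ≤ -29 dBFS, so stage 2 doesn't engage; output -29 dBFS.
Stage 3: -29 dBFS ≤ -26 dBFS, so stage 3 doesn't engage; output -29 dBFS.

-29 dBFS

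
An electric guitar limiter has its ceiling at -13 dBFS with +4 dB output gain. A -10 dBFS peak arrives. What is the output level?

The limiter clamps the peak to its -13 dBFS ceiling.
Output gain then adds 4 dB: -13 + 4 = -9 dBFS.

-9 dBFS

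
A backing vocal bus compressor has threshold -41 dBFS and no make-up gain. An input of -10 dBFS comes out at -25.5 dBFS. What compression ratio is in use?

2:1

Input overshoot = -10 − (-41) = 31 dB; output overshoot = -25.5 − (-41) = 15.5 dB.
Ratio = 31 / 15.5 = 2.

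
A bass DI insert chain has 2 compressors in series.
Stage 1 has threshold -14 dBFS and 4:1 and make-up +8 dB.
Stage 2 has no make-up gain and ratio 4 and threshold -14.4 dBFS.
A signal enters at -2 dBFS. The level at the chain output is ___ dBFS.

-11.55 dBFS

Stage 1: overshoot 12 dB → 12/4 = 3 dB → -11 dBFS; +8 dB make-up → -3 dBFS.
Stage 2: -3 dBFS is 11.4 dB over -14.4 dBFS; at 4:1 that becomes 2.85 dB over, giving -11.55 dBFS.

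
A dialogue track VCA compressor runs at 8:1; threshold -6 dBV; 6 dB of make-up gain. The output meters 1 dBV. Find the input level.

2 dBV

Stripping the +6 dB make-up gives -5 dBV at the gain stage.
The compressed level sits -5 − (-6) = 1 dB over threshold.
Input overshoot = R × output overshoot = 8 dB → input = -6 + 8 = 2 dBV.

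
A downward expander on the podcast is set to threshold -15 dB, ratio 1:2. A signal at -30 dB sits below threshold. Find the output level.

Below threshold, a 1:2 expander applies gain = (2−1)×(T − x) of attenuation.
(2−1) × 15 = 15 dB, so output = -30 − 15 = -45 dB.

-45 dB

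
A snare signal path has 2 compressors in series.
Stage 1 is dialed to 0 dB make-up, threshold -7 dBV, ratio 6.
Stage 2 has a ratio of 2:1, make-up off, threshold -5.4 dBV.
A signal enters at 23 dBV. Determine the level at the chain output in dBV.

-3.7 dBV

Stage 1: 30 dB above -7 dBV, reduced 6:1 to 5 dB above → -2 dBV.
Stage 2: 3.4 dB above -5.4 dBV, reduced 2:1 to 1.7 dB above → -3.7 dBV.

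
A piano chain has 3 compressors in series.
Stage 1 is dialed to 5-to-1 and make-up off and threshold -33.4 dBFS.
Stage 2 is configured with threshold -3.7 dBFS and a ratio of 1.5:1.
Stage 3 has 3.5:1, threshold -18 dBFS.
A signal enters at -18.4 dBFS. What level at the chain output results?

-30.4 dBFS

Stage 1: 15 dB above -33.4 dBFS, reduced 5:1 to 3 dB above → -30.4 dBFS.
Stage 2: below threshold (-30.4 ≤ -3.7); passes unchanged; output -30.4 dBFS.
Stage 3: below threshold (-30.4 ≤ -18); passes unchanged; output -30.4 dBFS.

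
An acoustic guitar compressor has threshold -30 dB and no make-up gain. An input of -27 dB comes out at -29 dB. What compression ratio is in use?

3:1

Input overshoot = -27 − (-30) = 3 dB; output overshoot = -29 − (-30) = 1 dB.
Ratio = 3 / 1 = 3.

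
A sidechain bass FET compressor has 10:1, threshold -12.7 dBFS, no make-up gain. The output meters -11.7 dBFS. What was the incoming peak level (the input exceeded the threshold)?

That's 1 dB above the -12.7 dBFS threshold.
Before 10:1 compression the overshoot was 1 × 10 = 10 dB, so input = -12.7 + 10 = -2.7 dBFS.

-2.7 dBFS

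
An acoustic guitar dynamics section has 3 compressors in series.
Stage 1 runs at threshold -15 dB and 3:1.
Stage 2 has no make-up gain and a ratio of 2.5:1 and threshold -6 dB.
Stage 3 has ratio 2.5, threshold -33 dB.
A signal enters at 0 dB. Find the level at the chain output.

-23.8 dB

Stage 1: 0 dB is 15 dB over -15 dB; at 3:1 that becomes 5 dB over, giving -10 dB.
Stage 2: -10 dB is at or below the -6 dB threshold — no compression; output -10 dB.
Stage 3: overshoot 23 dB → 23/2.5 = 9.2 dB → -23.8 dB.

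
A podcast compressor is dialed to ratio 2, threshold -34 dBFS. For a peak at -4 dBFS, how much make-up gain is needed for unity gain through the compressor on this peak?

Overshoot 30 dB → 30/2 = 15 dB after compression, so the compressed level is -34 + 15 = -19 dBFS.
Make-up = target − compressed = -4 − (-19) = 15 dB.

15 dB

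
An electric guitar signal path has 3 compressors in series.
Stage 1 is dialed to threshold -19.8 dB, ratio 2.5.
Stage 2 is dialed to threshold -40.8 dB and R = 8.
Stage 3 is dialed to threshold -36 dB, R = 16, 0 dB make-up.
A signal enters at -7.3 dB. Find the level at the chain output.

Stage 1: overshoot 12.5 dB → 12.5/2.5 = 5 dB → -14.8 dB.
Stage 2: 26 dB above -40.8 dB, reduced 8:1 to 3.25 dB above → -37.55 dB.
Stage 3: below threshold (-37.55 ≤ -36); passes unchanged; output -37.55 dB.

-37.55 dB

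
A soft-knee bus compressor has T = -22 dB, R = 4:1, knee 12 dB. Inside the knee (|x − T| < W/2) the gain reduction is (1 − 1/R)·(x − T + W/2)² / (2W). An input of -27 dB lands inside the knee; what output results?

-27.03125 dB

x − T + W/2 = -27 − (-22) + 6 = 1.
GR = (1 − 1/4) × 1² / 24 = 0.75 × 1 / 24 = 0.03125 dB.
Output = -27 − 0.03125 = -27.03125 dB.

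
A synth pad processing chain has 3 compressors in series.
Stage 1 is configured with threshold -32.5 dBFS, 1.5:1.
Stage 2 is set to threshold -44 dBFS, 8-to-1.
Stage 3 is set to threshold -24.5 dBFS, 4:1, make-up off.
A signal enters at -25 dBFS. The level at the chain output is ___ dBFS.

-41.9375 dBFS

Stage 1: 7.5 dB above -32.5 dBFS, reduced 1.5:1 to 5 dB above → -27.5 dBFS.
Stage 2: 16.5 dB above -44 dBFS, reduced 8:1 to 2.0625 dB above → -41.9375 dBFS.
Stage 3: -41.9375 dBFS is at or below the -24.5 dBFS threshold — no compression; output -41.9375 dBFS.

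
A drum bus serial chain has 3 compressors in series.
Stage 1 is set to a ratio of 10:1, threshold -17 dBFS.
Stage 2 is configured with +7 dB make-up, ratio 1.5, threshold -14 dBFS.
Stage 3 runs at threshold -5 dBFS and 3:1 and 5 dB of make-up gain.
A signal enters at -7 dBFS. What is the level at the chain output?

-4 dBFS

Stage 1: overshoot 10 dB → 10/10 = 1 dB → -16 dBFS.
Stage 2: -16 dBFS is at or below the -14 dBFS threshold — no compression; make-up brings it to -9 dBFS.
Stage 3: below threshold (-9 ≤ -5); passes unchanged; make-up brings it to -4 dBFS.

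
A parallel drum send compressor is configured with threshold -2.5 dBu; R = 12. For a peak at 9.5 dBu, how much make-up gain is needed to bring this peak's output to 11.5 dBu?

13 dB

Overshoot 12 dB → 12/12 = 1 dB after compression, so the compressed level is -2.5 + 1 = -1.5 dBu.
Make-up = target − compressed = 11.5 − (-1.5) = 13 dB.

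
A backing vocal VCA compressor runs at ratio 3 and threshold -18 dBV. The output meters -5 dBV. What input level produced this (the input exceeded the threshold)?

21 dBV

Post-compression overshoot = -5 − (-18) = 13 dB.
Input overshoot = R × output overshoot = 39 dB → input = -18 + 39 = 21 dBV.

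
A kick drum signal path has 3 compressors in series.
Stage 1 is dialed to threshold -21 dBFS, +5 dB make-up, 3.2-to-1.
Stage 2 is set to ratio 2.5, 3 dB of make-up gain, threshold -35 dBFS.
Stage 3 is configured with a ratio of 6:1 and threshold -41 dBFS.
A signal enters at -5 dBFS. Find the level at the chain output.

Stage 1: overshoot 16 dB → 16/3.2 = 5 dB → -16 dBFS; +5 dB make-up → -11 dBFS.
Stage 2: 24 dB above -35 dBFS, reduced 2.5:1 to 9.6 dB above → -25.4 dBFS; +3 dB make-up → -22.4 dBFS.
Stage 3: -22.4 dBFS is 18.6 dB over -41 dBFS; at 6:1 that becomes 3.1 dB over, giving -37.9 dBFS.

-37.9 dBFS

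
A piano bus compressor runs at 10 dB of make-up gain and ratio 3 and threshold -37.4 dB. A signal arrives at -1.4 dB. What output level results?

-15.4 dB

Overshoot: -1.4 − (-37.4) = 36 dB.
The 36 dB excess becomes 12 dB after 3:1 reduction.
So the level is -37.4 + 12 = -25.4 dB; make-up adds 10 dB, giving -15.4 dB.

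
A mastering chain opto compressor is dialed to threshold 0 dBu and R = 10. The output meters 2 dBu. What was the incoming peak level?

The compressed level sits 2 − 0 = 2 dB over threshold.
Input overshoot = R × output overshoot = 20 dB → input = 0 + 20 = 20 dBu.

20 dBu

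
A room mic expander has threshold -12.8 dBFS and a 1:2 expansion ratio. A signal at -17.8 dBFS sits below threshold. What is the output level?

Undershoot = (-12.8) − (-17.8) = 5 dB.
At 1:2, that expands to 10 dB under threshold.
Output = -12.8 − 10 = -22.8 dBFS.

-22.8 dBFS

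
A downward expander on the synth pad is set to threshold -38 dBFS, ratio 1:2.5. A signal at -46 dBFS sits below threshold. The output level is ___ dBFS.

Below threshold, a 1:2.5 expander applies gain = (2.5−1)×(T − x) of attenuation.
(2.5−1) × 8 = 12 dB, so output = -46 − 12 = -58 dBFS.

-58 dBFS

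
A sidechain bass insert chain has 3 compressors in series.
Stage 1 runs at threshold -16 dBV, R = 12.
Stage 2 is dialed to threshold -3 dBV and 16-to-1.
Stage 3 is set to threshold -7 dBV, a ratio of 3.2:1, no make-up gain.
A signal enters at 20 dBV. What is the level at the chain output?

-13 dBV

Stage 1: 36 dB above -16 dBV, reduced 12:1 to 3 dB above → -13 dBV.
Stage 2: below threshold (-13 ≤ -3); passes unchanged; output -13 dBV.
Stage 3: -13 dBV is at or below the -7 dBV threshold — no compression; output -13 dBV.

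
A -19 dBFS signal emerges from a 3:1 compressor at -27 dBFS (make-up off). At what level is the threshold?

Let T be the threshold. Output overshoot = (input overshoot)/R, so -27 − T = (-19 − T)/3.
3·(-27 − T) = -19 − T → 2·T = -81 − (-19) = -62.
T = -62/2 = -31 dBFS.

-31 dBFS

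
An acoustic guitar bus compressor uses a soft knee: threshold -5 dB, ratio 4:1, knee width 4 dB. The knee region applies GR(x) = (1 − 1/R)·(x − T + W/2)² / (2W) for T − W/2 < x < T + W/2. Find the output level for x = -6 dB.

x − T + W/2 = -6 − (-5) + 2 = 1.
GR = (1 − 1/4) × 1² / 8 = 0.75 × 1 / 8 = 0.09375 dB.
Output = -6 − 0.09375 = -6.09375 dB.

-6.09375 dB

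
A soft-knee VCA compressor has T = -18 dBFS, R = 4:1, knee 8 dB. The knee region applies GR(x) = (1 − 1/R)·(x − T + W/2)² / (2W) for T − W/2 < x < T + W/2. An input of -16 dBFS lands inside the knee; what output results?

x − T + W/2 = -16 − (-18) + 4 = 6.
GR = (1 − 1/4) × 6² / 16 = 0.75 × 36 / 16 = 1.6875 dB.
Output = -16 − 1.6875 = -17.6875 dBFS.

-17.6875 dBFS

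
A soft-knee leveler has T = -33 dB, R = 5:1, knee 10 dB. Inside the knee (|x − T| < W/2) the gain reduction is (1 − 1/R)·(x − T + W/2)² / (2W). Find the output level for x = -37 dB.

-37.04 dB

x − T + W/2 = -37 − (-33) + 5 = 1.
GR = (1 − 1/5) × 1² / 20 = 0.8 × 1 / 20 = 0.04 dB.
Output = -37 − 0.04 = -37.04 dB.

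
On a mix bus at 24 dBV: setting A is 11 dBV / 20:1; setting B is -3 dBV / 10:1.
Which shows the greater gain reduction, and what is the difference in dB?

A: 13 dB over, compressed to 0.65 dB over, so 12.35 dB of GR.
B: 27 dB over, compressed to 2.7 dB over, so 24.3 dB of GR.
Difference: 11.95 dB in favour of B.

B, by 11.95 dB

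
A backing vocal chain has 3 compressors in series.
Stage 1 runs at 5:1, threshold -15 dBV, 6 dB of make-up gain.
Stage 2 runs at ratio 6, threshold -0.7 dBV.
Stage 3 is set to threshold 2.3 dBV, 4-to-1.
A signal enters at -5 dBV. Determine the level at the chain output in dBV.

Stage 1: 10 dB above -15 dBV, reduced 5:1 to 2 dB above → -13 dBV; +6 dB make-up → -7 dBV.
Stage 2: -7 dBV ≤ -0.7 dBV, so stage 2 doesn't engage; output -7 dBV.
Stage 3: below threshold (-7 ≤ 2.3); passes unchanged; output -7 dBV.

-7 dBV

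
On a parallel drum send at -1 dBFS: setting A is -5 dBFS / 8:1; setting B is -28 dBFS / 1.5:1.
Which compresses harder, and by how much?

A: 4 dB over, compressed to 0.5 dB over, so 3.5 dB of GR.
B: 27 dB over, compressed to 18 dB over, so 9 dB of GR.
B applies 5.5 dB more gain reduction.

B, by 5.5 dB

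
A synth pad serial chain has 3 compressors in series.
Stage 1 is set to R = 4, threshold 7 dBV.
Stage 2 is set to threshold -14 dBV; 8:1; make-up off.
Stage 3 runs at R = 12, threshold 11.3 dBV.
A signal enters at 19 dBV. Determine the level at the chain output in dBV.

-11 dBV

Stage 1: 19 dBV is 12 dB over 7 dBV; at 4:1 that becomes 3 dB over, giving 10 dBV.
Stage 2: 10 dBV is 24 dB over -14 dBV; at 8:1 that becomes 3 dB over, giving -11 dBV.
Stage 3: -11 dBV is at or below the 11.3 dBV threshold — no compression; output -11 dBV.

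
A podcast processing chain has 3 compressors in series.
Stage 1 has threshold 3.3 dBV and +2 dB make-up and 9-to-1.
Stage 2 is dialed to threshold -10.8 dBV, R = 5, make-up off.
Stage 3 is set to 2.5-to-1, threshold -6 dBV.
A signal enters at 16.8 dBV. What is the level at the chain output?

Stage 1: 16.8 dBV is 13.5 dB over 3.3 dBV; at 9:1 that becomes 1.5 dB over, giving 4.8 dBV; +2 dB make-up → 6.8 dBV.
Stage 2: 6.8 dBV is 17.6 dB over -10.8 dBV; at 5:1 that becomes 3.52 dB over, giving -7.28 dBV.
Stage 3: -7.28 dBV is at or below the -6 dBV threshold — no compression; output -7.28 dBV.

-7.28 dBV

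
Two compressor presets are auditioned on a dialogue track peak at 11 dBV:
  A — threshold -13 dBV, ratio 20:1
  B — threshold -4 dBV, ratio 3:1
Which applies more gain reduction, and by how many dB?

A, by 12.8 dB

A: GR = 24 − 24/20 = 22.8 dB.
B: GR = 15 − 15/3 = 10 dB.
A applies 12.8 dB more gain reduction.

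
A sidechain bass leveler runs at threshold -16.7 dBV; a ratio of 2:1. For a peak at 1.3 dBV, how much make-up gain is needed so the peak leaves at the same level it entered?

9 dB

The peak compresses to -16.7 + 18/2 = -7.7 dBV.
To reach 1.3 dBV requires 1.3 − (-7.7) = 9 dB of make-up.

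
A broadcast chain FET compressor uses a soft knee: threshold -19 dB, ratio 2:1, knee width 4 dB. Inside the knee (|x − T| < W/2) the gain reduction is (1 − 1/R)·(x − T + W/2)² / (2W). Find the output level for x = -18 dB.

x − T + W/2 = -18 − (-19) + 2 = 3.
GR = (1 − 1/2) × 3² / 8 = 0.5 × 9 / 8 = 0.5625 dB.
Output = -18 − 0.5625 = -18.5625 dB.

-18.5625 dB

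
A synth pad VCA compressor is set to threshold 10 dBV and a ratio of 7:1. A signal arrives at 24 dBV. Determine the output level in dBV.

The input is 14 dB above the 10 dBV threshold.
At 7:1 the overshoot is divided by 7, leaving 2 dB above threshold.
Output = 10 + 2 = 12 dBV.

12 dBV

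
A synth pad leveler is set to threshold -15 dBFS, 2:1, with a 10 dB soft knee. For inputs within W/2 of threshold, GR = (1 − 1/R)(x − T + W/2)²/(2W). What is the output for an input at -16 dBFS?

x − T + W/2 = -16 − (-15) + 5 = 4.
GR = (1 − 1/2) × 4² / 20 = 0.5 × 16 / 20 = 0.4 dB.
Output = -16 − 0.4 = -16.4 dBFS.

-16.4 dBFS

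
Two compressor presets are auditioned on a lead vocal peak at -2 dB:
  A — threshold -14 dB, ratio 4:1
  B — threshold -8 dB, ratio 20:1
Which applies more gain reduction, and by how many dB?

A: overshoot 12 dB → output overshoot 3 dB → GR 9 dB.
B: overshoot 6 dB → output overshoot 0.3 dB → GR 5.7 dB.
Difference: 3.3 dB in favour of A.

A, by 3.3 dB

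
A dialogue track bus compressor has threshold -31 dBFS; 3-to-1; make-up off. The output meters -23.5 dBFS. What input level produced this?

-8.5 dBFS

The compressed level sits -23.5 − (-31) = 7.5 dB over threshold.
Before 3:1 compression the overshoot was 7.5 × 3 = 22.5 dB, so input = -31 + 22.5 = -8.5 dBFS.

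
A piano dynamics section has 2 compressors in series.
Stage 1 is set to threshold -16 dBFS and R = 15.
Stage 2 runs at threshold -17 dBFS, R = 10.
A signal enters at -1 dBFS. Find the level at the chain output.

-16.8 dBFS

Stage 1: -1 dBFS is 15 dB over -16 dBFS; at 15:1 that becomes 1 dB over, giving -15 dBFS.
Stage 2: -15 dBFS is 2 dB over -17 dBFS; at 10:1 that becomes 0.2 dB over, giving -16.8 dBFS.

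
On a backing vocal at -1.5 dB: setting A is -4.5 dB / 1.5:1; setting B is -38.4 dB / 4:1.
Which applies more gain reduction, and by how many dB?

B, by 26.675 dB

A: overshoot 3 dB → output overshoot 2 dB → GR 1 dB.
B: overshoot 36.9 dB → output overshoot 9.225 dB → GR 27.675 dB.
B applies 26.675 dB more gain reduction.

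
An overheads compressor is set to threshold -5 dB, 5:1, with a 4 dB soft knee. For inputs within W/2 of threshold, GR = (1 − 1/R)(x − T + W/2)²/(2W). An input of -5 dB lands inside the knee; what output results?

x − T + W/2 = -5 − (-5) + 2 = 2.
GR = (1 − 1/5) × 2² / 8 = 0.8 × 4 / 8 = 0.4 dB.
Output = -5 − 0.4 = -5.4 dB.

-5.4 dB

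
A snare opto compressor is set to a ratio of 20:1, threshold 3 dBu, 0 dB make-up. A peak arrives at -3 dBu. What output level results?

-3 dBu is 6 dB below the 3 dBu threshold, so no gain reduction is applied.
Output = input = -3 dBu.

-3 dBu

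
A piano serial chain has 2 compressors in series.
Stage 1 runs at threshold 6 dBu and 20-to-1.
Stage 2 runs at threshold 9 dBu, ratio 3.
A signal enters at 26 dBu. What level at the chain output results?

7 dBu

Stage 1: overshoot 20 dB → 20/20 = 1 dB → 7 dBu.
Stage 2: 7 dBu ≤ 9 dBu, so stage 2 doesn't engage; output 7 dBu.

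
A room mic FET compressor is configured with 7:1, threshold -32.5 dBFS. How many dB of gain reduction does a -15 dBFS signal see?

Overshoot = -15 − (-32.5) = 17.5 dB.
At 7:1, output sits 17.5/7 = 2.5 dB above threshold.
GR = overshoot in − overshoot out = 17.5 − 2.5 = 15 dB.

15 dB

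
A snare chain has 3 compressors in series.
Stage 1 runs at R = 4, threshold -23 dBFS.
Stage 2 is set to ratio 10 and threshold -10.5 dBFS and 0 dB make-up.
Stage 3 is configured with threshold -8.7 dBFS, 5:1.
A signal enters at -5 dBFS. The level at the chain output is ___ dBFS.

-18.5 dBFS

Stage 1: 18 dB above -23 dBFS, reduced 4:1 to 4.5 dB above → -18.5 dBFS.
Stage 2: -18.5 dBFS is at or below the -10.5 dBFS threshold — no compression; output -18.5 dBFS.
Stage 3: -18.5 dBFS is at or below the -8.7 dBFS threshold — no compression; output -18.5 dBFS.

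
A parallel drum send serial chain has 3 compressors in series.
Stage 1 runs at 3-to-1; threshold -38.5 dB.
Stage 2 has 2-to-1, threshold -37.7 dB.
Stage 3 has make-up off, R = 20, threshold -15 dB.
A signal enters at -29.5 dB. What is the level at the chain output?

Stage 1: 9 dB above -38.5 dB, reduced 3:1 to 3 dB above → -35.5 dB.
Stage 2: 2.2 dB above -37.7 dB, reduced 2:1 to 1.1 dB above → -36.6 dB.
Stage 3: -36.6 dB ≤ -15 dB, so stage 3 doesn't engage; output -36.6 dB.

-36.6 dB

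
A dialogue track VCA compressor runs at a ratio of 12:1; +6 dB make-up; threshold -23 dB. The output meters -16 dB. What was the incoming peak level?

-11 dB

Before make-up, the level was -16 − 6 = -22 dB.
That's 1 dB above the -23 dB threshold.
Before 12:1 compression the overshoot was 1 × 12 = 12 dB, so input = -23 + 12 = -11 dB.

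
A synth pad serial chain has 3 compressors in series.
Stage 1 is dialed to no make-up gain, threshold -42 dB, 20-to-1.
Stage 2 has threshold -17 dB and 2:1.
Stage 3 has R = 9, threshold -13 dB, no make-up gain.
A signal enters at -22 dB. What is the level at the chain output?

Stage 1: overshoot 20 dB → 20/20 = 1 dB → -41 dB.
Stage 2: -41 dB is at or below the -17 dB threshold — no compression; output -41 dB.
Stage 3: -41 dB is at or below the -13 dB threshold — no compression; output -41 dB.

-41 dB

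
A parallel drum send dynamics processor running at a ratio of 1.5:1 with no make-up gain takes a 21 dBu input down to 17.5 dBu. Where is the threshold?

Let T be the threshold. Output overshoot = (input overshoot)/R, so 17.5 − T = (21 − T)/1.5.
1.5·(17.5 − T) = 21 − T → 0.5·T = 26.25 − 21 = 5.25.
T = 5.25/0.5 = 10.5 dBu.

10.5 dBu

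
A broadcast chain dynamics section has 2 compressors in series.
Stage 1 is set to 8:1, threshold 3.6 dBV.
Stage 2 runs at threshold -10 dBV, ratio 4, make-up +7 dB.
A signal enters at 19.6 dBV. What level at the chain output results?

Stage 1: 19.6 dBV is 16 dB over 3.6 dBV; at 8:1 that becomes 2 dB over, giving 5.6 dBV.
Stage 2: 15.6 dB above -10 dBV, reduced 4:1 to 3.9 dB above → -6.1 dBV; +7 dB make-up → 0.9 dBV.

0.9 dBV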